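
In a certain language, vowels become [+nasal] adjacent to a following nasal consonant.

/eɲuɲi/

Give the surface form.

[ẽɲũɲi]

/e/ before nasal /ɲ/ → [ẽ]
/u/ before nasal /ɲ/ → [ũ]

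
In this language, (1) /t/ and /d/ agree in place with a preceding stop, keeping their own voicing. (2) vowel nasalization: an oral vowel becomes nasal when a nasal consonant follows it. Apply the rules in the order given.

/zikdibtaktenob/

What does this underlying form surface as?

[zikgibpakkẽnob]

Rule 1: /d/ after /k/ (velar) → [g]
Rule 1: /t/ after /b/ (labial) → [p]
Rule 1: /t/ after /k/ (velar) → [k]
After rule 1: zikgibpakkenob
Rule 2: /e/ before nasal /n/ → [ẽ]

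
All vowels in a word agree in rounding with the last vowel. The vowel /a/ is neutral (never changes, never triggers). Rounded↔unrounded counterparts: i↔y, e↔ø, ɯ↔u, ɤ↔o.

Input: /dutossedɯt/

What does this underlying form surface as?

[dɯtɤssedɯt]

/u/ harmonizes with /ɯ/ ([-round]) → [ɯ]
/o/ harmonizes with /ɯ/ ([-round]) → [ɤ]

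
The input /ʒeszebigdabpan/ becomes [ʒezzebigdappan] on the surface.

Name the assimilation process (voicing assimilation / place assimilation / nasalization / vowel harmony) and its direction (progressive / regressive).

voicing assimilation, regressive

/s/→[z] /b/→[p].
Each target copies a feature from the following segment, so the direction is regressive.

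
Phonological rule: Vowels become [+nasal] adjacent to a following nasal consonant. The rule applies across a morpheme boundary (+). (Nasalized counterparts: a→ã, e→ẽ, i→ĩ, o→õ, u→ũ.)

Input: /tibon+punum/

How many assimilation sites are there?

3

/o/ before nasal /n/ → [õ]
/u/ before nasal /n/ → [ũ]
/u/ before nasal /m/ → [ũ]
3 segments change.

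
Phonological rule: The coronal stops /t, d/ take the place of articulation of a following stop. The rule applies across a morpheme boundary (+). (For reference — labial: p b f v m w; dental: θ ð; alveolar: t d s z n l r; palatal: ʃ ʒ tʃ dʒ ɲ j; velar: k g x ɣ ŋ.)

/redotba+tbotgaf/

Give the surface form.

[redopba+pbokgaf]

/t/ before /b/ (labial) → [p]
/t/ before /b/ (labial) → [p]
/t/ before /g/ (velar) → [k]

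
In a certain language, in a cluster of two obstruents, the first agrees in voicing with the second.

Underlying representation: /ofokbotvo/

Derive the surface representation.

[ofogbodvo]

/k/ before /b/ (voiced) → [g]
/t/ before /v/ (voiced) → [d]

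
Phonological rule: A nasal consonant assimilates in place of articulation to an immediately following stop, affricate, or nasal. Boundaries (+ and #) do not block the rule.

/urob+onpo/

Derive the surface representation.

[urob+ompo]

/n/ before /p/ (labial) → [m]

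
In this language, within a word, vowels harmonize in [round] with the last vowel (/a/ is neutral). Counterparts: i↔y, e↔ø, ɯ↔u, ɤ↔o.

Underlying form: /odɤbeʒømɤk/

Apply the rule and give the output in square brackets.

/o/ harmonizes with /ɤ/ ([-round]) → [ɤ]
/ø/ harmonizes with /ɤ/ ([-round]) → [e]

[ɤdɤbeʒemɤk]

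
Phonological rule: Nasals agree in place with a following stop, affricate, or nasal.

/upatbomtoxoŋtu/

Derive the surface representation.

[upatbontoxontu]

/m/ before /t/ (alveolar) → [n]
/ŋ/ before /t/ (alveolar) → [n]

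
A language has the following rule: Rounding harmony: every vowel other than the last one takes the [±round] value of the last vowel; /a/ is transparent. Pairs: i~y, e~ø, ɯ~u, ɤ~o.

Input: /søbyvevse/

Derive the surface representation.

[sebivevse]

/ø/ harmonizes with /e/ ([-round]) → [e]
/y/ harmonizes with /e/ ([-round]) → [i]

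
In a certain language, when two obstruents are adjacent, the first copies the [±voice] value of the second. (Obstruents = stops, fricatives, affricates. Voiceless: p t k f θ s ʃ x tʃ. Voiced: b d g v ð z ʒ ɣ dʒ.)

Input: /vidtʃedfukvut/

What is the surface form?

[vittʃetfugvut]

/d/ before /tʃ/ (voiceless) → [t]
/d/ before /f/ (voiceless) → [t]
/k/ before /v/ (voiced) → [g]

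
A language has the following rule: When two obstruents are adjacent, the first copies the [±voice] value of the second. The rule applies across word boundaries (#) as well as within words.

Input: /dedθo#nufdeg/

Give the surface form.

[detθo#nuvdeg]

/d/ before /θ/ (voiceless) → [t]
/f/ before /d/ (voiced) → [v]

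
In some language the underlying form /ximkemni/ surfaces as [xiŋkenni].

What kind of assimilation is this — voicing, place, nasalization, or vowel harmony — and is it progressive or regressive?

/m/→[ŋ] /m/→[n].
Each target copies a feature from the following segment, so the direction is regressive.

place assimilation, regressive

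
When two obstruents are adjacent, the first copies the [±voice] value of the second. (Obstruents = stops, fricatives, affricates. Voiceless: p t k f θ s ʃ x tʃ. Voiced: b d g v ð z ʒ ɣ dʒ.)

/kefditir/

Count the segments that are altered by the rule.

1

/f/ before /d/ (voiced) → [v]
1 segment changes.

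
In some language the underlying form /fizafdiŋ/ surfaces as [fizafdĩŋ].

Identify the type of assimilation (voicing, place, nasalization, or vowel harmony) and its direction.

nasalization, regressive

/i/→[ĩ].
Each target copies a feature from the following segment, so the direction is regressive.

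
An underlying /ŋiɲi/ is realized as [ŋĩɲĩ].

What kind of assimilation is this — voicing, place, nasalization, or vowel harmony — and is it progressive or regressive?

nasalization, progressive

/i/→[ĩ] /i/→[ĩ].
Each target copies a feature from the preceding segment, so the direction is progressive.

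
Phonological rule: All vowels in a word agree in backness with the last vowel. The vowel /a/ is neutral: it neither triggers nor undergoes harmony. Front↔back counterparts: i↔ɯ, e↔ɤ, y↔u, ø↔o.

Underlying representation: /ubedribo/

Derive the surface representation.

[ubɤdrɯbo]

/e/ harmonizes with /o/ ([+back]) → [ɤ]
/i/ harmonizes with /o/ ([+back]) → [ɯ]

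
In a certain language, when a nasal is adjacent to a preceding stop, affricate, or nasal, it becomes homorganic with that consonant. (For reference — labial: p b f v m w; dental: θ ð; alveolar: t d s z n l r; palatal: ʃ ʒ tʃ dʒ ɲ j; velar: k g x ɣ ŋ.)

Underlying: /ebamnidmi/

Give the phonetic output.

/n/ after /m/ (labial) → [m]
/m/ after /d/ (alveolar) → [n]

[ebammidni]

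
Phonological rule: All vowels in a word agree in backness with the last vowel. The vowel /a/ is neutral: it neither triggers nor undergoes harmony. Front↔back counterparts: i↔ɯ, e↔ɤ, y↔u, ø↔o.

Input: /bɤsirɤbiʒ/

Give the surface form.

/ɤ/ harmonizes with /i/ ([-back]) → [e]
/ɤ/ harmonizes with /i/ ([-back]) → [e]

[besirebiʒ]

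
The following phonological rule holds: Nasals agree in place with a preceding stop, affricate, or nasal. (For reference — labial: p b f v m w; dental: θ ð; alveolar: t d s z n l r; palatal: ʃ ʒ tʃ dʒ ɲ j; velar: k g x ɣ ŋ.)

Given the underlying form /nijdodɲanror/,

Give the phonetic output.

[nijdodnanror]

/ɲ/ after /d/ (alveolar) → [n]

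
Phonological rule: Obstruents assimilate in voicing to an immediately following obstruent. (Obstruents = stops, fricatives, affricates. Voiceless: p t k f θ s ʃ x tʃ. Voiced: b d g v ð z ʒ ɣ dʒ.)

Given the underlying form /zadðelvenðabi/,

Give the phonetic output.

no segment meets the rule's conditions; no change.

[zadðelvenðabi]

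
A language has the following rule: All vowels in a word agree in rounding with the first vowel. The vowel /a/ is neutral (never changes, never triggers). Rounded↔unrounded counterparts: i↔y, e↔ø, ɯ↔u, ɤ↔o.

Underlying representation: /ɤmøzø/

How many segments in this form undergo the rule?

2

/ø/ harmonizes with /ɤ/ ([-round]) → [e]
/ø/ harmonizes with /ɤ/ ([-round]) → [e]
2 segments change.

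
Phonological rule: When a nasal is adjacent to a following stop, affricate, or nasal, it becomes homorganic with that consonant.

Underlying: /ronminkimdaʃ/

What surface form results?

[rommiŋkindaʃ]

/n/ before /m/ (labial) → [m]
/n/ before /k/ (velar) → [ŋ]
/m/ before /d/ (alveolar) → [n]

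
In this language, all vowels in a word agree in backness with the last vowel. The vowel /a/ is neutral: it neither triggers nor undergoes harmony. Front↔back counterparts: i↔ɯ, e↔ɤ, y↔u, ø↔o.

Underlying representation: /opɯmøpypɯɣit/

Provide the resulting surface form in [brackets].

[øpimøpypiɣit]

/o/ harmonizes with /i/ ([-back]) → [ø]
/ɯ/ harmonizes with /i/ ([-back]) → [i]
/ɯ/ harmonizes with /i/ ([-back]) → [i]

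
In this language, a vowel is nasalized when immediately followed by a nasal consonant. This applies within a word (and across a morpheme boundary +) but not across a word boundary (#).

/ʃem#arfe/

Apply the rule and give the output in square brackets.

[ʃẽm#arfe]

/e/ before nasal /m/ → [ẽ]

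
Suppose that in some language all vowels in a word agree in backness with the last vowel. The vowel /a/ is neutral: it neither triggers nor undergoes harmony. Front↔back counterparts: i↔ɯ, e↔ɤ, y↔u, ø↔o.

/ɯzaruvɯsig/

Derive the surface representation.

/ɯ/ harmonizes with /i/ ([-back]) → [i]
/u/ harmonizes with /i/ ([-back]) → [y]
/ɯ/ harmonizes with /i/ ([-back]) → [i]

[izaryvisig]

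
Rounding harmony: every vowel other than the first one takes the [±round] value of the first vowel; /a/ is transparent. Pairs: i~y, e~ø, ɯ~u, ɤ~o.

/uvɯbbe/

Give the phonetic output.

/ɯ/ harmonizes with /u/ ([+round]) → [u]
/e/ harmonizes with /u/ ([+round]) → [ø]

[uvubbø]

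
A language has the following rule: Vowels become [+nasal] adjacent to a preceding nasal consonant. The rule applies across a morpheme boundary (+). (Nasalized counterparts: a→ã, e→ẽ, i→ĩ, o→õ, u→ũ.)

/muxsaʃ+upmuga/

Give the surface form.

/u/ after nasal /m/ → [ũ]
/u/ after nasal /m/ → [ũ]

[mũxsaʃ+upmũga]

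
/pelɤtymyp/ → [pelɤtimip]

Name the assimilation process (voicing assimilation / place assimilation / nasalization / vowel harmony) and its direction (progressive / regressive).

/y/→[i] /y/→[i].
Vowels agree with the first vowel, so the harmony is progressive.

vowel harmony, progressive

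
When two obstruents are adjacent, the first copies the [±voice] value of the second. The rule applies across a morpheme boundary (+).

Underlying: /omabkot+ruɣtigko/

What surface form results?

[omapkot+ruxtikko]

/b/ before /k/ (voiceless) → [p]
/ɣ/ before /t/ (voiceless) → [x]
/g/ before /k/ (voiceless) → [k]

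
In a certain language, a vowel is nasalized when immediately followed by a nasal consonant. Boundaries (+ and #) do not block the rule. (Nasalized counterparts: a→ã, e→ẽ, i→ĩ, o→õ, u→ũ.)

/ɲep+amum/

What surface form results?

/a/ before nasal /m/ → [ã]
/u/ before nasal /m/ → [ũ]

[ɲep+ãmũm]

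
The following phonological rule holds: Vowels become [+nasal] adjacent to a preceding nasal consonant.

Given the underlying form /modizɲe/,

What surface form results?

[mõdizɲẽ]

/o/ after nasal /m/ → [õ]
/e/ after nasal /ɲ/ → [ẽ]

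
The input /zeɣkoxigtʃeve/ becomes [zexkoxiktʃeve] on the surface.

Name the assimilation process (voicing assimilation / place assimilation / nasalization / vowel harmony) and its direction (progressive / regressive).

voicing assimilation, regressive

/ɣ/→[x] /g/→[k].
Each target copies a feature from the following segment, so the direction is regressive.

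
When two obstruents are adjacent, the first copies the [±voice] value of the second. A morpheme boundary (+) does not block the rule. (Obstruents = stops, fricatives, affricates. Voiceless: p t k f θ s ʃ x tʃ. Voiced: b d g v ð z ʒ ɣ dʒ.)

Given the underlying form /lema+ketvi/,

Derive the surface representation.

/t/ before /v/ (voiced) → [d]

[lema+kedvi]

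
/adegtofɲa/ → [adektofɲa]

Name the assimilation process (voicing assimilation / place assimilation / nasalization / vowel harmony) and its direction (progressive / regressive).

/g/→[k].
Each target copies a feature from the following segment, so the direction is regressive.

voicing assimilation, regressive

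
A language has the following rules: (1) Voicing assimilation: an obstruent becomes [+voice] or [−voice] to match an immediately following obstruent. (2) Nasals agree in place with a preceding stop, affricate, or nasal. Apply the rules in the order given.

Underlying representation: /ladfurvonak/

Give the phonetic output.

[latfurvonak]

Rule 1: /d/ before /f/ (voiceless) → [t]
After rule 1: latfurvonak
Rule 2: no segment meets the rule's conditions; no change.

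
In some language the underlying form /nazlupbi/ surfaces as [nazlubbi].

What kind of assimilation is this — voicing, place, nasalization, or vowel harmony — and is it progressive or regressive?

/p/→[b].
Each target copies a feature from the following segment, so the direction is regressive.

voicing assimilation, regressive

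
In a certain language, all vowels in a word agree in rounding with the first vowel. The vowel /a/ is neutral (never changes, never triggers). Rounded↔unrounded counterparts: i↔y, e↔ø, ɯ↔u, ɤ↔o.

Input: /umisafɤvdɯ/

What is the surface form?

[umysafovdu]

/i/ harmonizes with /u/ ([+round]) → [y]
/ɤ/ harmonizes with /u/ ([+round]) → [o]
/ɯ/ harmonizes with /u/ ([+round]) → [u]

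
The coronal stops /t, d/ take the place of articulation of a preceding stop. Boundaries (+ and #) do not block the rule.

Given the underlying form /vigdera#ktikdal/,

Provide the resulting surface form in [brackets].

[viggera#kkikgal]

/d/ after /g/ (velar) → [g]
/t/ after /k/ (velar) → [k]
/d/ after /k/ (velar) → [g]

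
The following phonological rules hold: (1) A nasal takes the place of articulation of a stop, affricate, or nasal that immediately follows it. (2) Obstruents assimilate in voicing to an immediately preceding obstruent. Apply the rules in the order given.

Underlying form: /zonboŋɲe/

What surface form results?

Rule 1: /n/ before /b/ (labial) → [m]
Rule 1: /ŋ/ before /ɲ/ (palatal) → [ɲ]
After rule 1: zomboɲɲe
Rule 2: no segment meets the rule's conditions; no change.

[zomboɲɲe]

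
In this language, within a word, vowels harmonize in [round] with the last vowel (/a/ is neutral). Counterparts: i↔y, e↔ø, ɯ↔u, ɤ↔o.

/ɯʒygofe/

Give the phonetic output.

/y/ harmonizes with /e/ ([-round]) → [i]
/o/ harmonizes with /e/ ([-round]) → [ɤ]

[ɯʒigɤfe]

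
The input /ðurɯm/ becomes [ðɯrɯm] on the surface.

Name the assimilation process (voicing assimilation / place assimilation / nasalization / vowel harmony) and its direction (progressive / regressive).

/u/→[ɯ].
Vowels agree with the last vowel, so the harmony is regressive.

vowel harmony, regressive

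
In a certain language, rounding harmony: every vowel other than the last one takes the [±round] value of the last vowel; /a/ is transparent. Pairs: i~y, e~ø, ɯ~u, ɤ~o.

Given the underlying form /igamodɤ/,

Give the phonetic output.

/o/ harmonizes with /ɤ/ ([-round]) → [ɤ]

[igamɤdɤ]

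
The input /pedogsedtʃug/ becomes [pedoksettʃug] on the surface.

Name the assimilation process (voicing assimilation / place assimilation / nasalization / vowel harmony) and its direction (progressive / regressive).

voicing assimilation, regressive

/g/→[k] /d/→[t].
Each target copies a feature from the following segment, so the direction is regressive.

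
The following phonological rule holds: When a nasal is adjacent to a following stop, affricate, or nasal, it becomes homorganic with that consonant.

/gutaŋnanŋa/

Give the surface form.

/ŋ/ before /n/ (alveolar) → [n]
/n/ before /ŋ/ (velar) → [ŋ]

[gutannaŋŋa]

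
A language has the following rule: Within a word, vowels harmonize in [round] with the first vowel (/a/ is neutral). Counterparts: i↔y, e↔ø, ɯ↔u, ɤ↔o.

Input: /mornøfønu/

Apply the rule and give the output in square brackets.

no segment meets the rule's conditions; no change.

[mornøfønu]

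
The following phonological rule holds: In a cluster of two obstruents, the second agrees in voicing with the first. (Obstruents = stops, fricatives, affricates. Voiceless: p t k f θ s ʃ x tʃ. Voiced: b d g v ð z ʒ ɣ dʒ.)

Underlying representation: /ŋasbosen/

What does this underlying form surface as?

/b/ after /s/ (voiceless) → [p]

[ŋasposen]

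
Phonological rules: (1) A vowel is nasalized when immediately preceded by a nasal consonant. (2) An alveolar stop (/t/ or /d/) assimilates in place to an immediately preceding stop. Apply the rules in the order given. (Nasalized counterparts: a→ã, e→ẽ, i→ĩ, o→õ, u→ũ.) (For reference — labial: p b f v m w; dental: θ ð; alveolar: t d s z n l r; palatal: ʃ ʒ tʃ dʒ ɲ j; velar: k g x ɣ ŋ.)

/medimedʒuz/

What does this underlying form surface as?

Rule 1: /e/ after nasal /m/ → [ẽ]
Rule 1: /e/ after nasal /m/ → [ẽ]
After rule 1: mẽdimẽdʒuz
Rule 2: no segment meets the rule's conditions; no change.

[mẽdimẽdʒuz]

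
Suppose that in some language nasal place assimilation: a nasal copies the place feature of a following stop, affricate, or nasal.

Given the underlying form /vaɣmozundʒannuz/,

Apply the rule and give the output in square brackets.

[vaɣmozuɲdʒannuz]

/n/ before /dʒ/ (palatal) → [ɲ]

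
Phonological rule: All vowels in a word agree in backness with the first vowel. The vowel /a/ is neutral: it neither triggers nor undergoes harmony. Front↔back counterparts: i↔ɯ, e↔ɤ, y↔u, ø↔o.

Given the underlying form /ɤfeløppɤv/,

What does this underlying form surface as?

/e/ harmonizes with /ɤ/ ([+back]) → [ɤ]
/ø/ harmonizes with /ɤ/ ([+back]) → [o]

[ɤfɤloppɤv]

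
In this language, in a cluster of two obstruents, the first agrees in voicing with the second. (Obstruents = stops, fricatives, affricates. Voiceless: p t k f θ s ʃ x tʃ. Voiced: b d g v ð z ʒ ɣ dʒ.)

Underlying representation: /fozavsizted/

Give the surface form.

[fozafsisted]

/v/ before /s/ (voiceless) → [f]
/z/ before /t/ (voiceless) → [s]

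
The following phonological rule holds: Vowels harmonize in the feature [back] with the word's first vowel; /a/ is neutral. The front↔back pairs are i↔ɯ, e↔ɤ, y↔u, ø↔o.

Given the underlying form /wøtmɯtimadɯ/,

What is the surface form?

/ɯ/ harmonizes with /ø/ ([-back]) → [i]
/ɯ/ harmonizes with /ø/ ([-back]) → [i]

[wøtmitimadi]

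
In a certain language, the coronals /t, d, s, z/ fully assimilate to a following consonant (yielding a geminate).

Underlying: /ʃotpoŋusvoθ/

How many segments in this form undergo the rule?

2

/t/ before /p/ → [p] (total assimilation)
/s/ before /v/ → [v] (total assimilation)
2 segments change.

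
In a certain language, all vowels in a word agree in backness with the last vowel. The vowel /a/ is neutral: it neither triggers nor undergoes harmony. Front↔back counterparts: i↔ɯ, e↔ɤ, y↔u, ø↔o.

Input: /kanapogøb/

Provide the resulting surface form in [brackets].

[kanapøgøb]

/o/ harmonizes with /ø/ ([-back]) → [ø]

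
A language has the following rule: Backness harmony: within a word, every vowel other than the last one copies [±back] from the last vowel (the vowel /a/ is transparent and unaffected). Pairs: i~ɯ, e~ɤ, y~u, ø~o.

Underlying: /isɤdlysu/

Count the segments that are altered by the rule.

2

/i/ harmonizes with /u/ ([+back]) → [ɯ]
/y/ harmonizes with /u/ ([+back]) → [u]
2 segments change.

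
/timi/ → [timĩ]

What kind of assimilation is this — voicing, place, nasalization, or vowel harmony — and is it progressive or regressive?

nasalization, progressive

/i/→[ĩ].
Each target copies a feature from the preceding segment, so the direction is progressive.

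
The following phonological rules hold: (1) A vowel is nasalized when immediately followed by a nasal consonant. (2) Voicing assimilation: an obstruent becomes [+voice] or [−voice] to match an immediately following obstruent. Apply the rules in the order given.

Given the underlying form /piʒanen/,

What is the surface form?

Rule 1: /a/ before nasal /n/ → [ã]
Rule 1: /e/ before nasal /n/ → [ẽ]
After rule 1: piʒãnẽn
Rule 2: no segment meets the rule's conditions; no change.

[piʒãnẽn]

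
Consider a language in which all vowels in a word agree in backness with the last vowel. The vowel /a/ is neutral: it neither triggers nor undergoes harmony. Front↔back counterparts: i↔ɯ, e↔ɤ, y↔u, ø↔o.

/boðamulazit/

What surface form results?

[bøðamylazit]

/o/ harmonizes with /i/ ([-back]) → [ø]
/u/ harmonizes with /i/ ([-back]) → [y]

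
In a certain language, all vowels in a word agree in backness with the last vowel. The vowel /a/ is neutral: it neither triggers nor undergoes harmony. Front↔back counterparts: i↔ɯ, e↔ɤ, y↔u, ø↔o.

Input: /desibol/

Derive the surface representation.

/e/ harmonizes with /o/ ([+back]) → [ɤ]
/i/ harmonizes with /o/ ([+back]) → [ɯ]

[dɤsɯbol]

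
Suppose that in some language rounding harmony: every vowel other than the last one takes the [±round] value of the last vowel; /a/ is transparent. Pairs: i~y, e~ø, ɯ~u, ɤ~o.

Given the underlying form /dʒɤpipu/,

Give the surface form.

[dʒopypu]

/ɤ/ harmonizes with /u/ ([+round]) → [o]
/i/ harmonizes with /u/ ([+round]) → [y]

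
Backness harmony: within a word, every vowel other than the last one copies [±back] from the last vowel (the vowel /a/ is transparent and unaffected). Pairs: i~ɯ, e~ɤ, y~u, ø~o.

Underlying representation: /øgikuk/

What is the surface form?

/ø/ harmonizes with /u/ ([+back]) → [o]
/i/ harmonizes with /u/ ([+back]) → [ɯ]

[ogɯkuk]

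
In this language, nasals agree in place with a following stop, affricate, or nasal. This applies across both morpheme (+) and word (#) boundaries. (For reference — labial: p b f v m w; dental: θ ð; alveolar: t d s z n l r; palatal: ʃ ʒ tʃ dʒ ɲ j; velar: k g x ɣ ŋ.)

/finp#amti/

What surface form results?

/n/ before /p/ (labial) → [m]
/m/ before /t/ (alveolar) → [n]

[fimp#anti]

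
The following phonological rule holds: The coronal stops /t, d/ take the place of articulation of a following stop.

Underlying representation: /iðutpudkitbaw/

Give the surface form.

[iðuppugkipbaw]

/t/ before /p/ (labial) → [p]
/d/ before /k/ (velar) → [g]
/t/ before /b/ (labial) → [p]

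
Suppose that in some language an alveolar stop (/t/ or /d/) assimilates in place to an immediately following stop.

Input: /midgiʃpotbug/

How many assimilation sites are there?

/d/ before /g/ (velar) → [g]
/t/ before /b/ (labial) → [p]
2 segments change.

2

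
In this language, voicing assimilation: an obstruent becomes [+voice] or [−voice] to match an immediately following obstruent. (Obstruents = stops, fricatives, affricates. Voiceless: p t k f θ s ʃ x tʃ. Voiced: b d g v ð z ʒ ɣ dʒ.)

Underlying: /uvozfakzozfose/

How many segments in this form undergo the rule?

/z/ before /f/ (voiceless) → [s]
/k/ before /z/ (voiced) → [g]
/z/ before /f/ (voiceless) → [s]
3 segments change.

3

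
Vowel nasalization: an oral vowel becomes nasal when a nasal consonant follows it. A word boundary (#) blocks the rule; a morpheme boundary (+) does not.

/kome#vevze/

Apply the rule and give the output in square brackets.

/o/ before nasal /m/ → [õ]

[kõme#vevze]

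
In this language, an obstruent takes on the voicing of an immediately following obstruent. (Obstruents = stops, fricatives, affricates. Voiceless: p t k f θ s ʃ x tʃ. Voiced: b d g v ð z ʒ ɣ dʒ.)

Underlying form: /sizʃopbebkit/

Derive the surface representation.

/z/ before /ʃ/ (voiceless) → [s]
/p/ before /b/ (voiced) → [b]
/b/ before /k/ (voiceless) → [p]

[sisʃobbepkit]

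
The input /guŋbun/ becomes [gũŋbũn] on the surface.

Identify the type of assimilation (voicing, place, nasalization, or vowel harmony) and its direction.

nasalization, regressive

/u/→[ũ] /u/→[ũ].
Each target copies a feature from the following segment, so the direction is regressive.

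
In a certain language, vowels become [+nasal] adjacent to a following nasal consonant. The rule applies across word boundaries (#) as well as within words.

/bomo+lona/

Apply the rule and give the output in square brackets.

/o/ before nasal /m/ → [õ]
/o/ before nasal /n/ → [õ]

[bõmo+lõna]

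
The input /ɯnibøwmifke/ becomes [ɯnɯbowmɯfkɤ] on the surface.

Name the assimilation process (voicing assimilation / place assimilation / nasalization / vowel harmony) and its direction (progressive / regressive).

/i/→[ɯ] /ø/→[o] /i/→[ɯ] /e/→[ɤ].
Vowels agree with the first vowel, so the harmony is progressive.

vowel harmony, progressive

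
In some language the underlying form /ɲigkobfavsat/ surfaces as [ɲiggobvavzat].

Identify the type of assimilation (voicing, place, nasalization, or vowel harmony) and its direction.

voicing assimilation, progressive

/k/→[g] /f/→[v] /s/→[z].
Each target copies a feature from the preceding segment, so the direction is progressive.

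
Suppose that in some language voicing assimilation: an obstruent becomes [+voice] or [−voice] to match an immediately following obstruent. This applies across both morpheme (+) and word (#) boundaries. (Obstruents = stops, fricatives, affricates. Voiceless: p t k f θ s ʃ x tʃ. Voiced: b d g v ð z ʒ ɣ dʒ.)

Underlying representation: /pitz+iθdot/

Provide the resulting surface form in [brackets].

/t/ before /z/ (voiced) → [d]
/θ/ before /d/ (voiced) → [ð]

[pidz+iðdot]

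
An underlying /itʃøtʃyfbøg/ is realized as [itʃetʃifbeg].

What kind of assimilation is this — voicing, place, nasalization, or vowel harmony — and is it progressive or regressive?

vowel harmony, progressive

/ø/→[e] /y/→[i] /ø/→[e].
Vowels agree with the first vowel, so the harmony is progressive.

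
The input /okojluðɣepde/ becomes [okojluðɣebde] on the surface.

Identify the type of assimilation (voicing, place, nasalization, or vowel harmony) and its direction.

voicing assimilation, regressive

/p/→[b].
Each target copies a feature from the following segment, so the direction is regressive.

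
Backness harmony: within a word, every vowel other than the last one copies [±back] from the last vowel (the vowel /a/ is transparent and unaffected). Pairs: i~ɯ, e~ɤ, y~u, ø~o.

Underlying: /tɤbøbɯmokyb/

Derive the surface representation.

/ɤ/ harmonizes with /y/ ([-back]) → [e]
/ɯ/ harmonizes with /y/ ([-back]) → [i]
/o/ harmonizes with /y/ ([-back]) → [ø]

[tebøbimøkyb]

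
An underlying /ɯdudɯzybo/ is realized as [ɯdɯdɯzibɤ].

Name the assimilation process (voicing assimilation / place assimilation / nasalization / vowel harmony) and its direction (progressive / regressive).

/u/→[ɯ] /y/→[i] /o/→[ɤ].
Vowels agree with the first vowel, so the harmony is progressive.

vowel harmony, progressive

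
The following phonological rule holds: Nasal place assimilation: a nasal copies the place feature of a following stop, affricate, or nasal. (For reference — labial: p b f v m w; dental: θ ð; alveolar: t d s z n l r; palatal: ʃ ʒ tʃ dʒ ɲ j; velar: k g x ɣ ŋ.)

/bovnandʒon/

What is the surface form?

[bovnaɲdʒon]

/n/ before /dʒ/ (palatal) → [ɲ]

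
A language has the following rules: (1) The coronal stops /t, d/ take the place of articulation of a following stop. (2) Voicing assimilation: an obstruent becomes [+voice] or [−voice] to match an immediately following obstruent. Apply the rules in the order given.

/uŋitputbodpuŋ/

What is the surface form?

Rule 1: /t/ before /p/ (labial) → [p]
Rule 1: /t/ before /b/ (labial) → [p]
Rule 1: /d/ before /p/ (labial) → [b]
After rule 1: uŋippupbobpuŋ
Rule 2: /p/ before /b/ (voiced) → [b]
Rule 2: /b/ before /p/ (voiceless) → [p]

[uŋippubboppuŋ]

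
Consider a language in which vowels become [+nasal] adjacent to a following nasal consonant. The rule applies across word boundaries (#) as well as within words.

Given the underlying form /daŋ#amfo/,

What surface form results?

[dãŋ#ãmfo]

/a/ before nasal /ŋ/ → [ã]
/a/ before nasal /m/ → [ã]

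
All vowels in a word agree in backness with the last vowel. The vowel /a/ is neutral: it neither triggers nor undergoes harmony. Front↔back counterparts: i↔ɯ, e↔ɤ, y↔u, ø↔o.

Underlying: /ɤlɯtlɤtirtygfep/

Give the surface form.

/ɤ/ harmonizes with /e/ ([-back]) → [e]
/ɯ/ harmonizes with /e/ ([-back]) → [i]
/ɤ/ harmonizes with /e/ ([-back]) → [e]

[elitletirtygfep]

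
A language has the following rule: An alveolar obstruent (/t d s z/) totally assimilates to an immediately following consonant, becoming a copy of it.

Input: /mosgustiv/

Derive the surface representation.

/s/ before /g/ → [g] (total assimilation)
/s/ before /t/ → [t] (total assimilation)

[mogguttiv]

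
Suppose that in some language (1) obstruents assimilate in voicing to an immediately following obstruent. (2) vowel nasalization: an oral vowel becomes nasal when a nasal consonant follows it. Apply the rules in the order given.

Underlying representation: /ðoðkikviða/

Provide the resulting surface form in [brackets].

[ðoθkigviða]

Rule 1: /ð/ before /k/ (voiceless) → [θ]
Rule 1: /k/ before /v/ (voiced) → [g]
After rule 1: ðoθkigviða
Rule 2: no segment meets the rule's conditions; no change.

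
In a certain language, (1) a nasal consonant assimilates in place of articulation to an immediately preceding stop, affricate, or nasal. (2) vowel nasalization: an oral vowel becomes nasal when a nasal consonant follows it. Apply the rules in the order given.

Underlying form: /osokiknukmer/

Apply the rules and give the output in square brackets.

[osokikŋukŋer]

Rule 1: /n/ after /k/ (velar) → [ŋ]
Rule 1: /m/ after /k/ (velar) → [ŋ]
After rule 1: osokikŋukŋer
Rule 2: no segment meets the rule's conditions; no change.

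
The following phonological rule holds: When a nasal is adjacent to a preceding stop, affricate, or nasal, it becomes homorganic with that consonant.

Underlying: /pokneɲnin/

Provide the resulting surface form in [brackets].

[pokŋeɲɲin]

/n/ after /k/ (velar) → [ŋ]
/n/ after /ɲ/ (palatal) → [ɲ]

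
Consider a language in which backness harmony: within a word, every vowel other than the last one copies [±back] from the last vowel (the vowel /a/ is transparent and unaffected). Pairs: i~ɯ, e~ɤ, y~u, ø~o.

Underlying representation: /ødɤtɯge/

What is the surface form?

/ɤ/ harmonizes with /e/ ([-back]) → [e]
/ɯ/ harmonizes with /e/ ([-back]) → [i]

[ødetige]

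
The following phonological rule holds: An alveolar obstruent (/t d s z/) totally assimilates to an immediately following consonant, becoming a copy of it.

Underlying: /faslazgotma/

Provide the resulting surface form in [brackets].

[fallaggomma]

/s/ before /l/ → [l] (total assimilation)
/z/ before /g/ → [g] (total assimilation)
/t/ before /m/ → [m] (total assimilation)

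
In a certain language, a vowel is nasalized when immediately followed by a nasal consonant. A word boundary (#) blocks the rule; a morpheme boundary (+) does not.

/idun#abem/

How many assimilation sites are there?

/u/ before nasal /n/ → [ũ]
/e/ before nasal /m/ → [ẽ]
2 segments change.

2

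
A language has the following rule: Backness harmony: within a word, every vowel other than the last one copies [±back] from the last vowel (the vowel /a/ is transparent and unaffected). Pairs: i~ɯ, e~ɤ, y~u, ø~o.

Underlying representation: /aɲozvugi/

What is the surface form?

/o/ harmonizes with /i/ ([-back]) → [ø]
/u/ harmonizes with /i/ ([-back]) → [y]

[aɲøzvygi]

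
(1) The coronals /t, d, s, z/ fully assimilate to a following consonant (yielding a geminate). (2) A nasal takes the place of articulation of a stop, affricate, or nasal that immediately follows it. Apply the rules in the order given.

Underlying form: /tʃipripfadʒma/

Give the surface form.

[tʃipripfadʒma]

Rule 1: no segment meets the rule's conditions; no change.
After rule 1: tʃipripfadʒma
Rule 2: no segment meets the rule's conditions; no change.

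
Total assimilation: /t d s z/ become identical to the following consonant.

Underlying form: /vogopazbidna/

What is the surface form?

[vogopabbinna]

/z/ before /b/ → [b] (total assimilation)
/d/ before /n/ → [n] (total assimilation)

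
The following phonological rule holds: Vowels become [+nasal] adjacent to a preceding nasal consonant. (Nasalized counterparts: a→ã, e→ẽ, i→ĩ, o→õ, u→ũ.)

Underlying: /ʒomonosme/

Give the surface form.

[ʒomõnõsmẽ]

/o/ after nasal /m/ → [õ]
/o/ after nasal /n/ → [õ]
/e/ after nasal /m/ → [ẽ]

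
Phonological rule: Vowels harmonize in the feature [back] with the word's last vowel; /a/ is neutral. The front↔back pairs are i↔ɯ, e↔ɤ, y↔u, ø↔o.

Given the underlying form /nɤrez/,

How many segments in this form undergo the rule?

1

/ɤ/ harmonizes with /e/ ([-back]) → [e]
1 segment changes.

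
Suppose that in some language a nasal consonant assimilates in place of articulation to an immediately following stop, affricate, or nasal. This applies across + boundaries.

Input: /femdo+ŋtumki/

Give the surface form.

[fendo+ntuŋki]

/m/ before /d/ (alveolar) → [n]
/ŋ/ before /t/ (alveolar) → [n]
/m/ before /k/ (velar) → [ŋ]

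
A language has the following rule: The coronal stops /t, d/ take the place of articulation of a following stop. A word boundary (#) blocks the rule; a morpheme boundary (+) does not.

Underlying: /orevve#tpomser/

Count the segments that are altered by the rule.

1

/t/ before /p/ (labial) → [p]
1 segment changes.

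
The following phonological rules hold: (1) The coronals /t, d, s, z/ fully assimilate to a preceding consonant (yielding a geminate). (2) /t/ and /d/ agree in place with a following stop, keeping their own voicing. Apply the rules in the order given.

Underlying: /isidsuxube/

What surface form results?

Rule 1: /s/ after /d/ → [d] (total assimilation)
After rule 1: isidduxube
Rule 2: no segment meets the rule's conditions; no change.

[isidduxube]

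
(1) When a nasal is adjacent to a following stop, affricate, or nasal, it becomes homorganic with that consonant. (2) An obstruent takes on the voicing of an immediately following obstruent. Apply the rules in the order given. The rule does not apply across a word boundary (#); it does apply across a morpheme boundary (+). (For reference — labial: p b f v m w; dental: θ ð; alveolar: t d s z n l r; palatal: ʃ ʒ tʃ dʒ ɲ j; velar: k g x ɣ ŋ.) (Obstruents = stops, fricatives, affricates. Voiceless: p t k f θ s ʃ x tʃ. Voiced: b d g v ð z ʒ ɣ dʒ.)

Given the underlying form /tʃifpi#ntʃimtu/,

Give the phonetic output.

[tʃifpi#ɲtʃintu]

Rule 1: /n/ before /tʃ/ (palatal) → [ɲ]
Rule 1: /m/ before /t/ (alveolar) → [n]
After rule 1: tʃifpi#ɲtʃintu
Rule 2: no segment meets the rule's conditions; no change.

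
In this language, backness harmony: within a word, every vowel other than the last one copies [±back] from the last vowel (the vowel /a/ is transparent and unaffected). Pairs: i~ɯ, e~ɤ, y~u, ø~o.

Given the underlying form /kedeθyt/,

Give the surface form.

no segment meets the rule's conditions; no change.

[kedeθyt]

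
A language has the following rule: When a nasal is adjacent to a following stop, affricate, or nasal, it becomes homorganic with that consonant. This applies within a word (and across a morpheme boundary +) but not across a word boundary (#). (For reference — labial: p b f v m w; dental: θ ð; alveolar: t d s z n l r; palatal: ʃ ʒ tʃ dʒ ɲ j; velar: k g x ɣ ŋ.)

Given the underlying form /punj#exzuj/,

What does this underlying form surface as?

[punj#exzuj]

no segment meets the rule's conditions; no change.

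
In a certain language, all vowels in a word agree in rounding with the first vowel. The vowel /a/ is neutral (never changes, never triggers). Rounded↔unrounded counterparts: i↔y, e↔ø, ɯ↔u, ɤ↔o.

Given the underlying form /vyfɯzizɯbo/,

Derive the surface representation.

/ɯ/ harmonizes with /y/ ([+round]) → [u]
/i/ harmonizes with /y/ ([+round]) → [y]
/ɯ/ harmonizes with /y/ ([+round]) → [u]

[vyfuzyzubo]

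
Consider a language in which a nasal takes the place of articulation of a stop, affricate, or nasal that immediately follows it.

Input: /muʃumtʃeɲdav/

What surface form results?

/m/ before /tʃ/ (palatal) → [ɲ]
/ɲ/ before /d/ (alveolar) → [n]

[muʃuɲtʃendav]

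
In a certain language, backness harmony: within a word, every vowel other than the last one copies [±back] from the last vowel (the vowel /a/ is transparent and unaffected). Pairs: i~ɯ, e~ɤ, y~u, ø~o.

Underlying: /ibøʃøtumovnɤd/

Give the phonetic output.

[ɯboʃotumovnɤd]

/i/ harmonizes with /ɤ/ ([+back]) → [ɯ]
/ø/ harmonizes with /ɤ/ ([+back]) → [o]
/ø/ harmonizes with /ɤ/ ([+back]) → [o]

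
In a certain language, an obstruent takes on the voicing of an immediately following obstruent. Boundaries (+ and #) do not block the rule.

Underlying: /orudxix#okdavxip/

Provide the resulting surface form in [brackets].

[orutxix#ogdafxip]

/d/ before /x/ (voiceless) → [t]
/k/ before /d/ (voiced) → [g]
/v/ before /x/ (voiceless) → [f]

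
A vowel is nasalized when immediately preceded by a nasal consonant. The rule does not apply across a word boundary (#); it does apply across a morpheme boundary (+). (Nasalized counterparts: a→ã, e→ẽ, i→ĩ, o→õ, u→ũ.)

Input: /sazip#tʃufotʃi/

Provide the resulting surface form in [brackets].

no segment meets the rule's conditions; no change.

[sazip#tʃufotʃi]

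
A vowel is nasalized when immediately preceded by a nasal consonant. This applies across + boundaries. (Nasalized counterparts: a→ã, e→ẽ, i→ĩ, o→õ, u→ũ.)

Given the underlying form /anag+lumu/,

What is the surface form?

[anãg+lumũ]

/a/ after nasal /n/ → [ã]
/u/ after nasal /m/ → [ũ]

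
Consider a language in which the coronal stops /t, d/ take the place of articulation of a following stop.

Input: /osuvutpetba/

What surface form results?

[osuvuppepba]

/t/ before /p/ (labial) → [p]
/t/ before /b/ (labial) → [p]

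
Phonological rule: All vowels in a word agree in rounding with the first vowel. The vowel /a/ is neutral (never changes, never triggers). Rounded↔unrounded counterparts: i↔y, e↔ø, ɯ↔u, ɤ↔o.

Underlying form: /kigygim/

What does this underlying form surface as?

[kigigim]

/y/ harmonizes with /i/ ([-round]) → [i]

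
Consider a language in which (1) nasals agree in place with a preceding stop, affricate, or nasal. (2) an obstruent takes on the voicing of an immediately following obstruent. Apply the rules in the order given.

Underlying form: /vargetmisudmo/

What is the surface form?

Rule 1: /m/ after /t/ (alveolar) → [n]
Rule 1: /m/ after /d/ (alveolar) → [n]
After rule 1: vargetnisudno
Rule 2: no segment meets the rule's conditions; no change.

[vargetnisudno]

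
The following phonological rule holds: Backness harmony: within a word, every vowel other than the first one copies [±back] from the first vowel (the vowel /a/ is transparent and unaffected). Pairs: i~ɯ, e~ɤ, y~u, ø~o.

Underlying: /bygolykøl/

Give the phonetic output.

[bygølykøl]

/o/ harmonizes with /y/ ([-back]) → [ø]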